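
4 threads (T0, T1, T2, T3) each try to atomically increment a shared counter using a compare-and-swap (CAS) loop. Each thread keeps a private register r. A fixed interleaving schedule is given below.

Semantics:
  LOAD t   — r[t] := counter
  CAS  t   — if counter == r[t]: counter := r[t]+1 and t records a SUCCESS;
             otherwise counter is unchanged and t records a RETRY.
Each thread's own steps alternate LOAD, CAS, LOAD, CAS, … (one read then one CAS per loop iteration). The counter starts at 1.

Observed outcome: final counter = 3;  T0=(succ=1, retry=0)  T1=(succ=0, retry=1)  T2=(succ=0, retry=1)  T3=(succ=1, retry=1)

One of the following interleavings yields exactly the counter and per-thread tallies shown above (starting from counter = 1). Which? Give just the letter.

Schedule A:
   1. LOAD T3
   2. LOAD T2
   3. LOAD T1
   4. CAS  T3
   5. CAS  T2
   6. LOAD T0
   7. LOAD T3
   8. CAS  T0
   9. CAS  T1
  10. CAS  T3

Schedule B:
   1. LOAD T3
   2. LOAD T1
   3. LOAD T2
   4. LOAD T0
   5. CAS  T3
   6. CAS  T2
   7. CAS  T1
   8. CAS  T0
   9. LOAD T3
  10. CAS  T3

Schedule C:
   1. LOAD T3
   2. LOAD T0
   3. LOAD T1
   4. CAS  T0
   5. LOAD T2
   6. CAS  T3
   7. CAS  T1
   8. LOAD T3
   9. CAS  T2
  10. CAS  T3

Simulating candidate A:
T3 LOAD — after: cnt=1, r=1 — load
T2 LOAD — after: cnt=1, r=1 — load
T1 LOAD — after: cnt=1, r=1 — load
T3 CAS — after: cnt=2, r=1 — ok
T2 CAS — after: cnt=2, r=1 — retry
T0 LOAD — after: cnt=2, r=2 — load
T3 LOAD — after: cnt=2, r=2 — load
T0 CAS — after: cnt=3, r=2 — ok
T1 CAS — after: cnt=3, r=1 — retry
T3 CAS — after: cnt=3, r=2 — retry

A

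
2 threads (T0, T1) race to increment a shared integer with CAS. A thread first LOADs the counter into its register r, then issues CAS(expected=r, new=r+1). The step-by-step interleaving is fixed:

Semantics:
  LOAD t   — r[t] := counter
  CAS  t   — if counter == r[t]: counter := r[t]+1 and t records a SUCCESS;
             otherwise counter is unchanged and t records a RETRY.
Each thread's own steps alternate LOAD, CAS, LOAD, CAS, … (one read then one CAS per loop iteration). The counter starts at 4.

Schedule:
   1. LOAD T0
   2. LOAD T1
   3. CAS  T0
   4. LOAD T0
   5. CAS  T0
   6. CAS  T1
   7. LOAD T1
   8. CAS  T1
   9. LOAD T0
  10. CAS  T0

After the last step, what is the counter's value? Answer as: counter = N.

T0 LOAD — after: cnt=4, r=4 — load
T1 LOAD — after: cnt=4, r=4 — load
T0 CAS — after: cnt=5, r=4 — ok
T0 LOAD — after: cnt=5, r=5 — load
T0 CAS — after: cnt=6, r=5 — ok
T1 CAS — after: cnt=6, r=4 — retry
T1 LOAD — after: cnt=6, r=6 — load
T1 CAS — after: cnt=7, r=6 — ok
T0 LOAD — after: cnt=7, r=7 — load
T0 CAS — after: cnt=8, r=7 — ok

counter = 8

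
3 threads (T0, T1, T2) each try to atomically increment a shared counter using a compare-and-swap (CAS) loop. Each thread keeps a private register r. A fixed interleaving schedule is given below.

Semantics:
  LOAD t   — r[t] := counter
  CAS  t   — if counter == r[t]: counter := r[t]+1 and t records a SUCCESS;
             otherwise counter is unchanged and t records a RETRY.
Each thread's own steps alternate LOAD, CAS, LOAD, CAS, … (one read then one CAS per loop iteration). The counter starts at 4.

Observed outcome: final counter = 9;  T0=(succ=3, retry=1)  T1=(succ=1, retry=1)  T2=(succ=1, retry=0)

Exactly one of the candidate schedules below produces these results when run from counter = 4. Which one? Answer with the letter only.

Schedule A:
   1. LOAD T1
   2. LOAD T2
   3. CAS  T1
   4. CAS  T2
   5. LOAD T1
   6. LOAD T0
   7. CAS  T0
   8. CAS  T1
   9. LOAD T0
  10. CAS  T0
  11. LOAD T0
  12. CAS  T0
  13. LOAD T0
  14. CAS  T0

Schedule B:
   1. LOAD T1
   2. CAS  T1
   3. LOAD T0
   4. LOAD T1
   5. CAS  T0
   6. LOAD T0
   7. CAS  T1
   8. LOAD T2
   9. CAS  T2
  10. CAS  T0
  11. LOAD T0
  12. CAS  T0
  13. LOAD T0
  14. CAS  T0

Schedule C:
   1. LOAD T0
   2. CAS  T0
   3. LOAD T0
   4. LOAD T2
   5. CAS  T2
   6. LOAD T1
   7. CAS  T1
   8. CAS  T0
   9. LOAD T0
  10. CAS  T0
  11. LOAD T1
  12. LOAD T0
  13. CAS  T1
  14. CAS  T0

B

Tracing schedule B:
step 1: T1 LOAD ⇒ load; ctr=4 reg=4
step 2: T1 CAS ⇒ ok; ctr=5 reg=4
step 3: T0 LOAD ⇒ load; ctr=5 reg=5
step 4: T1 LOAD ⇒ load; ctr=5 reg=5
step 5: T0 CAS ⇒ ok; ctr=6 reg=5
step 6: T0 LOAD ⇒ load; ctr=6 reg=6
step 7: T1 CAS ⇒ retry; ctr=6 reg=5
step 8: T2 LOAD ⇒ load; ctr=6 reg=6
step 9: T2 CAS ⇒ ok; ctr=7 reg=6
step 10: T0 CAS ⇒ retry; ctr=7 reg=6
step 11: T0 LOAD ⇒ load; ctr=7 reg=7
step 12: T0 CAS ⇒ ok; ctr=8 reg=7
step 13: T0 LOAD ⇒ load; ctr=8 reg=8
step 14: T0 CAS ⇒ ok; ctr=9 reg=8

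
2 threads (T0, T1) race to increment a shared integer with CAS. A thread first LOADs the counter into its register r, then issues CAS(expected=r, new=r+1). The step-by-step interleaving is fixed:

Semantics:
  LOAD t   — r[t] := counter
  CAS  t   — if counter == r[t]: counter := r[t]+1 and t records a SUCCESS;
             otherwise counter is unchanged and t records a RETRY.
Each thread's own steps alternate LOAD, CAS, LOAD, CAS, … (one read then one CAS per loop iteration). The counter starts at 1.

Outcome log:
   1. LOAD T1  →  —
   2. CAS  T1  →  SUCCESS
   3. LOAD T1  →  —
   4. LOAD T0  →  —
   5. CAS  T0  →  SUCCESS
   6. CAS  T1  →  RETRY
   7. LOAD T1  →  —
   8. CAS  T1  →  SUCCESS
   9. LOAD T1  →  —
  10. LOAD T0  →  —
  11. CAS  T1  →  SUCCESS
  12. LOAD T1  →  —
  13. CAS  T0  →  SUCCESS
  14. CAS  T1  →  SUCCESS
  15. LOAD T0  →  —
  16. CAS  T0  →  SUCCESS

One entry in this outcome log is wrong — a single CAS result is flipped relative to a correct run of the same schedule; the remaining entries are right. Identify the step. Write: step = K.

step = 13

Correct run:
1. LOAD T1 → mem=1 r[T1]=1 [LOAD]
2. CAS T1 → mem=2 r[T1]=1 [OK]
3. LOAD T1 → mem=2 r[T1]=2 [LOAD]
4. LOAD T0 → mem=2 r[T0]=2 [LOAD]
5. CAS T0 → mem=3 r[T0]=2 [OK]
6. CAS T1 → mem=3 r[T1]=2 [RETRY]
7. LOAD T1 → mem=3 r[T1]=3 [LOAD]
8. CAS T1 → mem=4 r[T1]=3 [OK]
9. LOAD T1 → mem=4 r[T1]=4 [LOAD]
10. LOAD T0 → mem=4 r[T0]=4 [LOAD]
11. CAS T1 → mem=5 r[T1]=4 [OK]
12. LOAD T1 → mem=5 r[T1]=5 [LOAD]
13. CAS T0 → mem=5 r[T0]=4 [RETRY]
14. CAS T1 → mem=6 r[T1]=5 [OK]
15. LOAD T0 → mem=6 r[T0]=6 [LOAD]
16. CAS T0 → mem=7 r[T0]=6 [OK]
Mismatch at 13.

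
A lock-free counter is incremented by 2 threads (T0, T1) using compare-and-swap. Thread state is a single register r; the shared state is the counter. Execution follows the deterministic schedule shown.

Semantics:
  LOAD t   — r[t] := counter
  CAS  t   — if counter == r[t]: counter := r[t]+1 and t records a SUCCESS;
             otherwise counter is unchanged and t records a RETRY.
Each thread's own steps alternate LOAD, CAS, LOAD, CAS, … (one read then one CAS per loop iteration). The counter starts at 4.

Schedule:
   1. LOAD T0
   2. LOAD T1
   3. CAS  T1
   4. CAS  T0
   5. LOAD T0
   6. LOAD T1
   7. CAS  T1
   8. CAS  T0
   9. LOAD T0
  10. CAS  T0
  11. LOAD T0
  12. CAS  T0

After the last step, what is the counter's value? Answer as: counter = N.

counter = 8

   1) LOAD T0:  M=4  r_T0=4
   2) LOAD T1:  M=4  r_T1=4
   3) CAS  T1:  M=5  r_T1=4 ✓
   4) CAS  T0:  M=5  r_T0=4 ✗
   5) LOAD T0:  M=5  r_T0=5
   6) LOAD T1:  M=5  r_T1=5
   7) CAS  T1:  M=6  r_T1=5 ✓
   8) CAS  T0:  M=6  r_T0=5 ✗
   9) LOAD T0:  M=6  r_T0=6
  10) CAS  T0:  M=7  r_T0=6 ✓
  11) LOAD T0:  M=7  r_T0=7
  12) CAS  T0:  M=8  r_T0=7 ✓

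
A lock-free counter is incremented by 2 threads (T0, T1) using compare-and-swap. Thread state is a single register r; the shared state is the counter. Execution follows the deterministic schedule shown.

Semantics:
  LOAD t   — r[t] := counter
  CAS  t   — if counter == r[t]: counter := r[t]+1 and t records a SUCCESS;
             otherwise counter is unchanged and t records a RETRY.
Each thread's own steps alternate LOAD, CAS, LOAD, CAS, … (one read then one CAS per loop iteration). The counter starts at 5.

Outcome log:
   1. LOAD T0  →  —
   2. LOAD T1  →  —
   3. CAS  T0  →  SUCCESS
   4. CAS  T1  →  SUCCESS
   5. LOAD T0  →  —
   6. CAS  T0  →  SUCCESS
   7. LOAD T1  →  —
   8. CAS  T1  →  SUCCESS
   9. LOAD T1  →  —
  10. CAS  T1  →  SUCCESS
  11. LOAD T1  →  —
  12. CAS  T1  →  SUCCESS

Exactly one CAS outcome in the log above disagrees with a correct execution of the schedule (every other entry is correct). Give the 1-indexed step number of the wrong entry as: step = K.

Re-executing:
1. LOAD T0 → mem=5 r[T0]=5 [LOAD]
2. LOAD T1 → mem=5 r[T1]=5 [LOAD]
3. CAS T0 → mem=6 r[T0]=5 [OK]
4. CAS T1 → mem=6 r[T1]=5 [RETRY]
5. LOAD T0 → mem=6 r[T0]=6 [LOAD]
6. CAS T0 → mem=7 r[T0]=6 [OK]
7. LOAD T1 → mem=7 r[T1]=7 [LOAD]
8. CAS T1 → mem=8 r[T1]=7 [OK]
9. LOAD T1 → mem=8 r[T1]=8 [LOAD]
10. CAS T1 → mem=9 r[T1]=8 [OK]
11. LOAD T1 → mem=9 r[T1]=9 [LOAD]
12. CAS T1 → mem=10 r[T1]=9 [OK]
Log disagrees first at step 4.

step = 4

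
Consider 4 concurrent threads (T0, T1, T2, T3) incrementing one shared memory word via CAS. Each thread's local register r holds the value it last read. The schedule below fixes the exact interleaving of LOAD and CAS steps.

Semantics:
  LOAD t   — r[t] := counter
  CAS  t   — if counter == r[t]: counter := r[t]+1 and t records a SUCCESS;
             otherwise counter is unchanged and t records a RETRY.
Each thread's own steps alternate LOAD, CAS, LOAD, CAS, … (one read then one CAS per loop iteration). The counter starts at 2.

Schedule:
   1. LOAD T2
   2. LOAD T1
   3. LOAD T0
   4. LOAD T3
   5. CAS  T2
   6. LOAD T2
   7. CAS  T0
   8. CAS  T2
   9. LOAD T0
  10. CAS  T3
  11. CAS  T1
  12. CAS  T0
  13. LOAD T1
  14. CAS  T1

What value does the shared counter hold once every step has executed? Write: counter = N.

[1] T2.load  rd  (counter 2, T2.r 2)
[2] T1.load  rd  (counter 2, T1.r 2)
[3] T0.load  rd  (counter 2, T0.r 2)
[4] T3.load  rd  (counter 2, T3.r 2)
[5] T2.cas  hit  (counter 3, T2.r 2)
[6] T2.load  rd  (counter 3, T2.r 3)
[7] T0.cas  miss  (counter 3, T0.r 2)
[8] T2.cas  hit  (counter 4, T2.r 3)
[9] T0.load  rd  (counter 4, T0.r 4)
[10] T3.cas  miss  (counter 4, T3.r 2)
[11] T1.cas  miss  (counter 4, T1.r 2)
[12] T0.cas  hit  (counter 5, T0.r 4)
[13] T1.load  rd  (counter 5, T1.r 5)
[14] T1.cas  hit  (counter 6, T1.r 5)

counter = 6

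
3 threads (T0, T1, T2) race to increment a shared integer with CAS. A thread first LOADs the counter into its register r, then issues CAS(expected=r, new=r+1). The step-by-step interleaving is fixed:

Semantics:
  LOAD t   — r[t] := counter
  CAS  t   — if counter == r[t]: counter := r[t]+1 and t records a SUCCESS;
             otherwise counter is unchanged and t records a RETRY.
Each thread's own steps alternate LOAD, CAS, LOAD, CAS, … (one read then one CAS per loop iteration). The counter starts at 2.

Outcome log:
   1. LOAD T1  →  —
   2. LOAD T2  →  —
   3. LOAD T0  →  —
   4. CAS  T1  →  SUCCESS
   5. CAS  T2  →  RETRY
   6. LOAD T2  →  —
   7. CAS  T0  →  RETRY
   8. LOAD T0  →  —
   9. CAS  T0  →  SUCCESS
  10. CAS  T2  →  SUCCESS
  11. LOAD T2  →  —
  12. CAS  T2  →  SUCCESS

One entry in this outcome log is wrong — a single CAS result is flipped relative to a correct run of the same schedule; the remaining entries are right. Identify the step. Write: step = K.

Correct run:
1. LOAD T1 → mem=2 r[T1]=2 [LOAD]
2. LOAD T2 → mem=2 r[T2]=2 [LOAD]
3. LOAD T0 → mem=2 r[T0]=2 [LOAD]
4. CAS T1 → mem=3 r[T1]=2 [OK]
5. CAS T2 → mem=3 r[T2]=2 [RETRY]
6. LOAD T2 → mem=3 r[T2]=3 [LOAD]
7. CAS T0 → mem=3 r[T0]=2 [RETRY]
8. LOAD T0 → mem=3 r[T0]=3 [LOAD]
9. CAS T0 → mem=4 r[T0]=3 [OK]
10. CAS T2 → mem=4 r[T2]=3 [RETRY]
11. LOAD T2 → mem=4 r[T2]=4 [LOAD]
12. CAS T2 → mem=5 r[T2]=4 [OK]
Log disagrees first at step 10.

step = 10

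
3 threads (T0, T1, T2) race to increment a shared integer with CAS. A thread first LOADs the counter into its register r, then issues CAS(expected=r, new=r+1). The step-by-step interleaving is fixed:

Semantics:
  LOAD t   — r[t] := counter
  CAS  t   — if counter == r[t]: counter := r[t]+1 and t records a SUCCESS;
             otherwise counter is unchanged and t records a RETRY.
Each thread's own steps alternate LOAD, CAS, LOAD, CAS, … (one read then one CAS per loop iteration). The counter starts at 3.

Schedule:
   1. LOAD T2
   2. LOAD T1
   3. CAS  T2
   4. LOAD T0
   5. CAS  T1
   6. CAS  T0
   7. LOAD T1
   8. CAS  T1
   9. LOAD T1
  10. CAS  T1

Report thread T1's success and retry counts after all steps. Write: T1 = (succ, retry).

T1 = (2, 1)

#1 T2 reads 3
#2 T1 reads 3
#3 T2 CAS(3→4) writes; counter now 4
#4 T0 reads 4
#5 T1 CAS(3→4) fails; counter now 4
#6 T0 CAS(4→5) writes; counter now 5
#7 T1 reads 5
#8 T1 CAS(5→6) writes; counter now 6
#9 T1 reads 6
#10 T1 CAS(6→7) writes; counter now 7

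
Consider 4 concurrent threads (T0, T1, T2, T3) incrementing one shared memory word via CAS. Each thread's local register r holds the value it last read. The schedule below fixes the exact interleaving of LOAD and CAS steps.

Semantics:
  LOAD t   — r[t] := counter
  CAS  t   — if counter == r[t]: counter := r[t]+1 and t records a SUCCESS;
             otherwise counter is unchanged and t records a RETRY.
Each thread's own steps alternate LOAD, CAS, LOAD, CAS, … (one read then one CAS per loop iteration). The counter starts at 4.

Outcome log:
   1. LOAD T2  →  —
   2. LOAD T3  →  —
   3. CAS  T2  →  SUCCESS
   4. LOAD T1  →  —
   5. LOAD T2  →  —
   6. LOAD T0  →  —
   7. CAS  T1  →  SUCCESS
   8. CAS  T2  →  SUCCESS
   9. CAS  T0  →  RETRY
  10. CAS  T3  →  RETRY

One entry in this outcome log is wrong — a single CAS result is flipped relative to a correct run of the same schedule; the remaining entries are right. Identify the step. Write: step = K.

step = 8

Reference trace:
1. LOAD T2 → mem=4 r[T2]=4 [LOAD]
2. LOAD T3 → mem=4 r[T3]=4 [LOAD]
3. CAS T2 → mem=5 r[T2]=4 [OK]
4. LOAD T1 → mem=5 r[T1]=5 [LOAD]
5. LOAD T2 → mem=5 r[T2]=5 [LOAD]
6. LOAD T0 → mem=5 r[T0]=5 [LOAD]
7. CAS T1 → mem=6 r[T1]=5 [OK]
8. CAS T2 → mem=6 r[T2]=5 [RETRY]
9. CAS T0 → mem=6 r[T0]=5 [RETRY]
10. CAS T3 → mem=6 r[T3]=4 [RETRY]
Mismatch at 8.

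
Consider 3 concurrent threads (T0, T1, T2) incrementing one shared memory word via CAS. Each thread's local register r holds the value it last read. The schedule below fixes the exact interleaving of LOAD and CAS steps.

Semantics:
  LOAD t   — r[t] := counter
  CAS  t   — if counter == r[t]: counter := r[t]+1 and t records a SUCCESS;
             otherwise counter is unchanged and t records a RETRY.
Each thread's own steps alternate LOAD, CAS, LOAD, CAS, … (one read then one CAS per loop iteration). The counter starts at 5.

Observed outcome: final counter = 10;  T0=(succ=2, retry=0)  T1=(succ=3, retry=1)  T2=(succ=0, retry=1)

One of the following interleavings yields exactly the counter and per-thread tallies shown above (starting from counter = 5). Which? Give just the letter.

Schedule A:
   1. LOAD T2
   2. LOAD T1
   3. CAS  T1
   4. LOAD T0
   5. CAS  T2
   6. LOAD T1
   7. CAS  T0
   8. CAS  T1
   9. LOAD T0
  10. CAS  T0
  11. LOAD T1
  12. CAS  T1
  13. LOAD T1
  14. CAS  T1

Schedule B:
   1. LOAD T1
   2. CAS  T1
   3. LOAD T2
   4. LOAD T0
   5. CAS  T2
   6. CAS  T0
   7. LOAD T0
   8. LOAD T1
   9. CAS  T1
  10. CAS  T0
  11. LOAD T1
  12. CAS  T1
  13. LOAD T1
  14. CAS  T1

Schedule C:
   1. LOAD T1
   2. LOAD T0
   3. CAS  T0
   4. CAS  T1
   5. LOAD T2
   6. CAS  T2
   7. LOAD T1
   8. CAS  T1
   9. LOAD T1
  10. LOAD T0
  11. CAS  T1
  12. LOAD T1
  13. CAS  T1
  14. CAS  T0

Run A:
#1 T2 reads 5
#2 T1 reads 5
#3 T1 CAS(5→6) writes; counter now 6
#4 T0 reads 6
#5 T2 CAS(5→6) fails; counter now 6
#6 T1 reads 6
#7 T0 CAS(6→7) writes; counter now 7
#8 T1 CAS(6→7) fails; counter now 7
#9 T0 reads 7
#10 T0 CAS(7→8) writes; counter now 8
#11 T1 reads 8
#12 T1 CAS(8→9) writes; counter now 9
#13 T1 reads 9
#14 T1 CAS(9→10) writes; counter now 10

A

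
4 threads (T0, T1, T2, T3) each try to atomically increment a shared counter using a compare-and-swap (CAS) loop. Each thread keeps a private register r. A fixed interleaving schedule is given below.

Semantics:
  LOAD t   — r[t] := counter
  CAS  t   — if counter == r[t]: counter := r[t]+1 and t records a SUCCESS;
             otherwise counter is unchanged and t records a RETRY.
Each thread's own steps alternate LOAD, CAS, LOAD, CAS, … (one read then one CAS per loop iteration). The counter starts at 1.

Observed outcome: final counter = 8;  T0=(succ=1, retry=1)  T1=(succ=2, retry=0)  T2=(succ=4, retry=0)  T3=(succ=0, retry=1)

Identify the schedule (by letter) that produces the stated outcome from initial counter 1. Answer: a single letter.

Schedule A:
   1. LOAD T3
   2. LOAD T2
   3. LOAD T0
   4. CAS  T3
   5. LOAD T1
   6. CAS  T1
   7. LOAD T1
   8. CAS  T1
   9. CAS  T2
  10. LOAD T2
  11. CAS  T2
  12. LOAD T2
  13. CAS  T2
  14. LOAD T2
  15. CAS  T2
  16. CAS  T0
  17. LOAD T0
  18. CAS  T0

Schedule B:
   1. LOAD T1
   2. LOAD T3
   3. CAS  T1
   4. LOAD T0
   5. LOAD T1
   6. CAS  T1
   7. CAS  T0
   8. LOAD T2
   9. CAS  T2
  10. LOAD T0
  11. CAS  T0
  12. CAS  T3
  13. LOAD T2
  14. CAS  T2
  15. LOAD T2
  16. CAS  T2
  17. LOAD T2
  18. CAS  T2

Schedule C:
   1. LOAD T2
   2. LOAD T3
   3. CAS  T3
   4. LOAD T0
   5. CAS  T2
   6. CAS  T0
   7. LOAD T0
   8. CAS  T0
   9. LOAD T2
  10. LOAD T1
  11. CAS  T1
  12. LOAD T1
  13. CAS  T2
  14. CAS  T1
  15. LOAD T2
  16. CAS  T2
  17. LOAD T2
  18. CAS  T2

B

Simulating candidate B:
#1 T1 reads 1
#2 T3 reads 1
#3 T1 CAS(1→2) writes; counter now 2
#4 T0 reads 2
#5 T1 reads 2
#6 T1 CAS(2→3) writes; counter now 3
#7 T0 CAS(2→3) fails; counter now 3
#8 T2 reads 3
#9 T2 CAS(3→4) writes; counter now 4
#10 T0 reads 4
#11 T0 CAS(4→5) writes; counter now 5
#12 T3 CAS(1→2) fails; counter now 5
#13 T2 reads 5
#14 T2 CAS(5→6) writes; counter now 6
#15 T2 reads 6
#16 T2 CAS(6→7) writes; counter now 7
#17 T2 reads 7
#18 T2 CAS(7→8) writes; counter now 8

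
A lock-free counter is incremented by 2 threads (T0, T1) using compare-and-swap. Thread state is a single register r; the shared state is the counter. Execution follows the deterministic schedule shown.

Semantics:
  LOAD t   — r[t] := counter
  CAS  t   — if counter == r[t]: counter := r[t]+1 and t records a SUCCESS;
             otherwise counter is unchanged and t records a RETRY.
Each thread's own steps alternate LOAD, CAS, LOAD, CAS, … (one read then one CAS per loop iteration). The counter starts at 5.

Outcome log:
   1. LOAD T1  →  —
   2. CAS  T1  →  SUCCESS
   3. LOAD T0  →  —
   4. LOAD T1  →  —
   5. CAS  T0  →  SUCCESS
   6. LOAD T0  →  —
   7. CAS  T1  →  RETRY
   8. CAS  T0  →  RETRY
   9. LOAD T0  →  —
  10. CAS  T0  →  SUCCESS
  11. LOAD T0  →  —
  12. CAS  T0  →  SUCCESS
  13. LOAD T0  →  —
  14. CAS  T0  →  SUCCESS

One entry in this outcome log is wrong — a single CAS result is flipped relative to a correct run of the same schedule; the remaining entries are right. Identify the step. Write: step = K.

step = 8

Correct run:
step 1: T1 LOAD ⇒ load; ctr=5 reg=5
step 2: T1 CAS ⇒ ok; ctr=6 reg=5
step 3: T0 LOAD ⇒ load; ctr=6 reg=6
step 4: T1 LOAD ⇒ load; ctr=6 reg=6
step 5: T0 CAS ⇒ ok; ctr=7 reg=6
step 6: T0 LOAD ⇒ load; ctr=7 reg=7
step 7: T1 CAS ⇒ retry; ctr=7 reg=6
step 8: T0 CAS ⇒ ok; ctr=8 reg=7
step 9: T0 LOAD ⇒ load; ctr=8 reg=8
step 10: T0 CAS ⇒ ok; ctr=9 reg=8
step 11: T0 LOAD ⇒ load; ctr=9 reg=9
step 12: T0 CAS ⇒ ok; ctr=10 reg=9
step 13: T0 LOAD ⇒ load; ctr=10 reg=10
step 14: T0 CAS ⇒ ok; ctr=11 reg=10
Flip is step 8.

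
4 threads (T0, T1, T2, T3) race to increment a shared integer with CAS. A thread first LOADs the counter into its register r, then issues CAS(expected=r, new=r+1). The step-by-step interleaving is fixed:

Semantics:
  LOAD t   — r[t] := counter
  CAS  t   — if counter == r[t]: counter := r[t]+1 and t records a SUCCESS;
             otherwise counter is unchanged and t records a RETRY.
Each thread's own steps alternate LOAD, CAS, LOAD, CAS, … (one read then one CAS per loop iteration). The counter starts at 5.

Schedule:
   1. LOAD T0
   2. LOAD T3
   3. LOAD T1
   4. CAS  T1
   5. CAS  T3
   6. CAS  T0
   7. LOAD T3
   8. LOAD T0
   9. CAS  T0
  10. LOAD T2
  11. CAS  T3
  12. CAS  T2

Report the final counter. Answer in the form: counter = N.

counter = 8

   1) LOAD T0:  M=5  r_T0=5
   2) LOAD T3:  M=5  r_T3=5
   3) LOAD T1:  M=5  r_T1=5
   4) CAS  T1:  M=6  r_T1=5 ✓
   5) CAS  T3:  M=6  r_T3=5 ✗
   6) CAS  T0:  M=6  r_T0=5 ✗
   7) LOAD T3:  M=6  r_T3=6
   8) LOAD T0:  M=6  r_T0=6
   9) CAS  T0:  M=7  r_T0=6 ✓
  10) LOAD T2:  M=7  r_T2=7
  11) CAS  T3:  M=7  r_T3=6 ✗
  12) CAS  T2:  M=8  r_T2=7 ✓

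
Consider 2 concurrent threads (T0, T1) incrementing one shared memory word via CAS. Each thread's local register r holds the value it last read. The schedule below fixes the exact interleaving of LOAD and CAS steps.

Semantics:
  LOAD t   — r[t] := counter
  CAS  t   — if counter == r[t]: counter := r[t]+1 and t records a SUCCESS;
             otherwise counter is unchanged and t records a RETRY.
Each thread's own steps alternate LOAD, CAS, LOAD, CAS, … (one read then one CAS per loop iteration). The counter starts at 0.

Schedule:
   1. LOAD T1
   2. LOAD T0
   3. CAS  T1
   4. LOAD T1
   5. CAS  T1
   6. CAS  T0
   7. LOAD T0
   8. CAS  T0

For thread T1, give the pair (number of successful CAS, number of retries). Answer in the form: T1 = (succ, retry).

#1 T1 reads 0
#2 T0 reads 0
#3 T1 CAS(0→1) writes; counter now 1
#4 T1 reads 1
#5 T1 CAS(1→2) writes; counter now 2
#6 T0 CAS(0→1) fails; counter now 2
#7 T0 reads 2
#8 T0 CAS(2→3) writes; counter now 3

T1 = (2, 0)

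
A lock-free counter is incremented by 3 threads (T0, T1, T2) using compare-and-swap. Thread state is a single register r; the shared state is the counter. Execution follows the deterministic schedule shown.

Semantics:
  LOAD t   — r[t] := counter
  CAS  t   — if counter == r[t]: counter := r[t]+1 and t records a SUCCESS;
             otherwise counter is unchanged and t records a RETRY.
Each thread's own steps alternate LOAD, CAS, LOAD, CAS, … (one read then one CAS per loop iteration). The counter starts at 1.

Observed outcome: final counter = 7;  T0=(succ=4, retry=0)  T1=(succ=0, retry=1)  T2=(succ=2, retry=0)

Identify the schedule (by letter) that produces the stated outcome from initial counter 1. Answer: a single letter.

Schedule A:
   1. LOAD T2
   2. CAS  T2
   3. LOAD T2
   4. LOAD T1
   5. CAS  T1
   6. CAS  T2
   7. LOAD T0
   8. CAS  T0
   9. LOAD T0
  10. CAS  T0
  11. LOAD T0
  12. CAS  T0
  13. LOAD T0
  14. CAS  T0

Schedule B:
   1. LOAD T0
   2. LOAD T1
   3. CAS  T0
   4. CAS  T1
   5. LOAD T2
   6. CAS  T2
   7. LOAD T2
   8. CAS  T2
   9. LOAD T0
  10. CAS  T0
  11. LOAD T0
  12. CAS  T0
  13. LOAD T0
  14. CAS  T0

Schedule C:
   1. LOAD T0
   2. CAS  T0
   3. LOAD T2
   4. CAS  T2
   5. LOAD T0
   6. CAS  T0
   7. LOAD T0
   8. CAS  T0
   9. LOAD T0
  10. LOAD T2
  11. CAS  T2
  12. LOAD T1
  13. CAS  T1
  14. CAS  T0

Simulating candidate B:
   1) LOAD T0:  M=1  r_T0=1
   2) LOAD T1:  M=1  r_T1=1
   3) CAS  T0:  M=2  r_T0=1 ✓
   4) CAS  T1:  M=2  r_T1=1 ✗
   5) LOAD T2:  M=2  r_T2=2
   6) CAS  T2:  M=3  r_T2=2 ✓
   7) LOAD T2:  M=3  r_T2=3
   8) CAS  T2:  M=4  r_T2=3 ✓
   9) LOAD T0:  M=4  r_T0=4
  10) CAS  T0:  M=5  r_T0=4 ✓
  11) LOAD T0:  M=5  r_T0=5
  12) CAS  T0:  M=6  r_T0=5 ✓
  13) LOAD T0:  M=6  r_T0=6
  14) CAS  T0:  M=7  r_T0=6 ✓

B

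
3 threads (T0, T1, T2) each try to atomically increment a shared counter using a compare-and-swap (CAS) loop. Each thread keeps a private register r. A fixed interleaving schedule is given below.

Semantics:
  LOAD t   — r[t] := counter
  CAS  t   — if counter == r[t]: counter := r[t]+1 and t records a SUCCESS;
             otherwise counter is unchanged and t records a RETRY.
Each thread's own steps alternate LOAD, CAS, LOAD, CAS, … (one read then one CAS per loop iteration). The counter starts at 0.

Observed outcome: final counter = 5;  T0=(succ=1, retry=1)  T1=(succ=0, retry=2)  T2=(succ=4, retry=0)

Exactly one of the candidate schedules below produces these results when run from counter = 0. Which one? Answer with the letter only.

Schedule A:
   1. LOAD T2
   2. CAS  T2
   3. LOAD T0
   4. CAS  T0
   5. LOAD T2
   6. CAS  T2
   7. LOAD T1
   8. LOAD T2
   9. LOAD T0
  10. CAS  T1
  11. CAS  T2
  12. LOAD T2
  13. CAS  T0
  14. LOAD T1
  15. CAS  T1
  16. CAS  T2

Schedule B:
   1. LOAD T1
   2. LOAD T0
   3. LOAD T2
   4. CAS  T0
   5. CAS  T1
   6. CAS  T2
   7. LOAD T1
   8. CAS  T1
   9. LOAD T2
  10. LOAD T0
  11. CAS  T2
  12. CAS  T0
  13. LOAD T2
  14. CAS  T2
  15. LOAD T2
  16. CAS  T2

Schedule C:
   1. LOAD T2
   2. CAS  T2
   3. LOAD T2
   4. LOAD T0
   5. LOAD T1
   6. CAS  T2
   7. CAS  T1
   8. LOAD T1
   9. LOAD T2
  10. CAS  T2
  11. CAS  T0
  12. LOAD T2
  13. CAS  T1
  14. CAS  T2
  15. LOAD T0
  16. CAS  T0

Tracing schedule C:
step 1: T2 LOAD ⇒ load; ctr=0 reg=0
step 2: T2 CAS ⇒ ok; ctr=1 reg=0
step 3: T2 LOAD ⇒ load; ctr=1 reg=1
step 4: T0 LOAD ⇒ load; ctr=1 reg=1
step 5: T1 LOAD ⇒ load; ctr=1 reg=1
step 6: T2 CAS ⇒ ok; ctr=2 reg=1
step 7: T1 CAS ⇒ retry; ctr=2 reg=1
step 8: T1 LOAD ⇒ load; ctr=2 reg=2
step 9: T2 LOAD ⇒ load; ctr=2 reg=2
step 10: T2 CAS ⇒ ok; ctr=3 reg=2
step 11: T0 CAS ⇒ retry; ctr=3 reg=1
step 12: T2 LOAD ⇒ load; ctr=3 reg=3
step 13: T1 CAS ⇒ retry; ctr=3 reg=2
step 14: T2 CAS ⇒ ok; ctr=4 reg=3
step 15: T0 LOAD ⇒ load; ctr=4 reg=4
step 16: T0 CAS ⇒ ok; ctr=5 reg=4

C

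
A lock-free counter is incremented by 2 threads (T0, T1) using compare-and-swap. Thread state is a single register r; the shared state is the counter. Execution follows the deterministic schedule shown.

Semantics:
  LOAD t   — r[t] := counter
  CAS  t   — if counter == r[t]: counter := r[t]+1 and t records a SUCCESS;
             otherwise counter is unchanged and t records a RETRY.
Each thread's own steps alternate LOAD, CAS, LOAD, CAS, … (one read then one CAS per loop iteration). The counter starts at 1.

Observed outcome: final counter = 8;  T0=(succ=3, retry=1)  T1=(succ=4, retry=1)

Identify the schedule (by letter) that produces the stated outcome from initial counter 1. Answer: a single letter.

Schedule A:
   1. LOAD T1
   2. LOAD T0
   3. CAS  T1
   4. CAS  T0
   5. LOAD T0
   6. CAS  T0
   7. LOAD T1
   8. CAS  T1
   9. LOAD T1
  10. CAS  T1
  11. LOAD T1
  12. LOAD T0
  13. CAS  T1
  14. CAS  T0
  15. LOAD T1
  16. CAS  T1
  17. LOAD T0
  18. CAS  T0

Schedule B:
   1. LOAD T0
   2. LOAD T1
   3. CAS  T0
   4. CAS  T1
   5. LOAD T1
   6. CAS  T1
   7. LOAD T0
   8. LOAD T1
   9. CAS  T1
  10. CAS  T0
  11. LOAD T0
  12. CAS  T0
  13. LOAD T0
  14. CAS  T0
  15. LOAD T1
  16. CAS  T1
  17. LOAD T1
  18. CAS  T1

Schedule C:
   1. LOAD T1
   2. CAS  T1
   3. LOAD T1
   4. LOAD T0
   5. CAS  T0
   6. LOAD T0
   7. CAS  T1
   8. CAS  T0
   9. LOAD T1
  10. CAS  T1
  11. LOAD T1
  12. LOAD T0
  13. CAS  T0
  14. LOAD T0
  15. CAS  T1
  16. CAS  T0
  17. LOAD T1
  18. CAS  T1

B

Tracing schedule B:
   1) LOAD T0:  M=1  r_T0=1
   2) LOAD T1:  M=1  r_T1=1
   3) CAS  T0:  M=2  r_T0=1 ✓
   4) CAS  T1:  M=2  r_T1=1 ✗
   5) LOAD T1:  M=2  r_T1=2
   6) CAS  T1:  M=3  r_T1=2 ✓
   7) LOAD T0:  M=3  r_T0=3
   8) LOAD T1:  M=3  r_T1=3
   9) CAS  T1:  M=4  r_T1=3 ✓
  10) CAS  T0:  M=4  r_T0=3 ✗
  11) LOAD T0:  M=4  r_T0=4
  12) CAS  T0:  M=5  r_T0=4 ✓
  13) LOAD T0:  M=5  r_T0=5
  14) CAS  T0:  M=6  r_T0=5 ✓
  15) LOAD T1:  M=6  r_T1=6
  16) CAS  T1:  M=7  r_T1=6 ✓
  17) LOAD T1:  M=7  r_T1=7
  18) CAS  T1:  M=8  r_T1=7 ✓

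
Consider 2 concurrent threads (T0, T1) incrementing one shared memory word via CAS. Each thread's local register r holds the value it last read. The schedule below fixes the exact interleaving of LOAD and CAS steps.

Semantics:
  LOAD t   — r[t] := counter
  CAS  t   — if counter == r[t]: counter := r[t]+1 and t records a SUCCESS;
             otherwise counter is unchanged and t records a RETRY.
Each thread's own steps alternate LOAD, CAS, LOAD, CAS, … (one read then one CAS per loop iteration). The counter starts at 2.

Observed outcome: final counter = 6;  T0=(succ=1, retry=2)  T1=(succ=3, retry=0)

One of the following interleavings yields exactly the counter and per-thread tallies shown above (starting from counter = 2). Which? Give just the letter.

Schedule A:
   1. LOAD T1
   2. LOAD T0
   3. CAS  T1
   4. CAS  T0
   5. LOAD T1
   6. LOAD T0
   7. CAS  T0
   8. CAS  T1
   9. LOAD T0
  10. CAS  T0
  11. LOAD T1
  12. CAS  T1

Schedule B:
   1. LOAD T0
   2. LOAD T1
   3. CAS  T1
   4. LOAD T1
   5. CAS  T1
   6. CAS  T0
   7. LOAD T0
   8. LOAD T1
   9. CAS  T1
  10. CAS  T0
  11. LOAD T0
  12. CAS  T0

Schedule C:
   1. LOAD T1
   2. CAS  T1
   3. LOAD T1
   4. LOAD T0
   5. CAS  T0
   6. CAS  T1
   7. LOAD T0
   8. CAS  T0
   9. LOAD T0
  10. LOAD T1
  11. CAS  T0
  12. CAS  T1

Simulating candidate B:
T0 LOAD — after: cnt=2, r=2 — load
T1 LOAD — after: cnt=2, r=2 — load
T1 CAS — after: cnt=3, r=2 — ok
T1 LOAD — after: cnt=3, r=3 — load
T1 CAS — after: cnt=4, r=3 — ok
T0 CAS — after: cnt=4, r=2 — retry
T0 LOAD — after: cnt=4, r=4 — load
T1 LOAD — after: cnt=4, r=4 — load
T1 CAS — after: cnt=5, r=4 — ok
T0 CAS — after: cnt=5, r=4 — retry
T0 LOAD — after: cnt=5, r=5 — load
T0 CAS — after: cnt=6, r=5 — ok

B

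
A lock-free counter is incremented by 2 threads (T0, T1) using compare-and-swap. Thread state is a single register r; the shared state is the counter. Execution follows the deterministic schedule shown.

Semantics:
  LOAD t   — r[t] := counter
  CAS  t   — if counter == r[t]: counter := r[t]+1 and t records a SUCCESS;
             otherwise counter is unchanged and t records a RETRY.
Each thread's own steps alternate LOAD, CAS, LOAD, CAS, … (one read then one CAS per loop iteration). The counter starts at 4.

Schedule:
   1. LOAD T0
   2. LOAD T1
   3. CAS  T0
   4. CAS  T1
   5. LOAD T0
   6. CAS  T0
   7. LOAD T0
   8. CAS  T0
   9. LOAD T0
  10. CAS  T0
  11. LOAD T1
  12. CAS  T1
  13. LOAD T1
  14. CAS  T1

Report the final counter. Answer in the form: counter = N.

step 1: T0 LOAD ⇒ load; ctr=4 reg=4
step 2: T1 LOAD ⇒ load; ctr=4 reg=4
step 3: T0 CAS ⇒ ok; ctr=5 reg=4
step 4: T1 CAS ⇒ retry; ctr=5 reg=4
step 5: T0 LOAD ⇒ load; ctr=5 reg=5
step 6: T0 CAS ⇒ ok; ctr=6 reg=5
step 7: T0 LOAD ⇒ load; ctr=6 reg=6
step 8: T0 CAS ⇒ ok; ctr=7 reg=6
step 9: T0 LOAD ⇒ load; ctr=7 reg=7
step 10: T0 CAS ⇒ ok; ctr=8 reg=7
step 11: T1 LOAD ⇒ load; ctr=8 reg=8
step 12: T1 CAS ⇒ ok; ctr=9 reg=8
step 13: T1 LOAD ⇒ load; ctr=9 reg=9
step 14: T1 CAS ⇒ ok; ctr=10 reg=9

counter = 10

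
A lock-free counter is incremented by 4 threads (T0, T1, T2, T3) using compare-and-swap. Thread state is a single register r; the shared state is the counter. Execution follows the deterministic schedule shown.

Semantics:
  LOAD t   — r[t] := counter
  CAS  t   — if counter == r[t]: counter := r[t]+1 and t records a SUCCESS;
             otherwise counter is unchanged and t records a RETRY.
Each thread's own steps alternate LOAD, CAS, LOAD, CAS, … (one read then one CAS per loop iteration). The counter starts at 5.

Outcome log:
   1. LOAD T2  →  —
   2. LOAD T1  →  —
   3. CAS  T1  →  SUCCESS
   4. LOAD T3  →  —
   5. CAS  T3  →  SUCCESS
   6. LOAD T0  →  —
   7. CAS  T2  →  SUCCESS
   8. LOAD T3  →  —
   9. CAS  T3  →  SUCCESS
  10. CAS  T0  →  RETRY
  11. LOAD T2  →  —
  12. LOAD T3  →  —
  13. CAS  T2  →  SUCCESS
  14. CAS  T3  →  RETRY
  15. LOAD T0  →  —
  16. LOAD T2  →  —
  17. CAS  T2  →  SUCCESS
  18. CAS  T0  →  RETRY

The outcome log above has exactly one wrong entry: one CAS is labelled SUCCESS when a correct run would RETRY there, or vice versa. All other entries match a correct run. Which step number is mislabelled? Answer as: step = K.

Re-executing:
1. LOAD T2 → mem=5 r[T2]=5 [LOAD]
2. LOAD T1 → mem=5 r[T1]=5 [LOAD]
3. CAS T1 → mem=6 r[T1]=5 [OK]
4. LOAD T3 → mem=6 r[T3]=6 [LOAD]
5. CAS T3 → mem=7 r[T3]=6 [OK]
6. LOAD T0 → mem=7 r[T0]=7 [LOAD]
7. CAS T2 → mem=7 r[T2]=5 [RETRY]
8. LOAD T3 → mem=7 r[T3]=7 [LOAD]
9. CAS T3 → mem=8 r[T3]=7 [OK]
10. CAS T0 → mem=8 r[T0]=7 [RETRY]
11. LOAD T2 → mem=8 r[T2]=8 [LOAD]
12. LOAD T3 → mem=8 r[T3]=8 [LOAD]
13. CAS T2 → mem=9 r[T2]=8 [OK]
14. CAS T3 → mem=9 r[T3]=8 [RETRY]
15. LOAD T0 → mem=9 r[T0]=9 [LOAD]
16. LOAD T2 → mem=9 r[T2]=9 [LOAD]
17. CAS T2 → mem=10 r[T2]=9 [OK]
18. CAS T0 → mem=10 r[T0]=9 [RETRY]
Mismatch at 7.

step = 7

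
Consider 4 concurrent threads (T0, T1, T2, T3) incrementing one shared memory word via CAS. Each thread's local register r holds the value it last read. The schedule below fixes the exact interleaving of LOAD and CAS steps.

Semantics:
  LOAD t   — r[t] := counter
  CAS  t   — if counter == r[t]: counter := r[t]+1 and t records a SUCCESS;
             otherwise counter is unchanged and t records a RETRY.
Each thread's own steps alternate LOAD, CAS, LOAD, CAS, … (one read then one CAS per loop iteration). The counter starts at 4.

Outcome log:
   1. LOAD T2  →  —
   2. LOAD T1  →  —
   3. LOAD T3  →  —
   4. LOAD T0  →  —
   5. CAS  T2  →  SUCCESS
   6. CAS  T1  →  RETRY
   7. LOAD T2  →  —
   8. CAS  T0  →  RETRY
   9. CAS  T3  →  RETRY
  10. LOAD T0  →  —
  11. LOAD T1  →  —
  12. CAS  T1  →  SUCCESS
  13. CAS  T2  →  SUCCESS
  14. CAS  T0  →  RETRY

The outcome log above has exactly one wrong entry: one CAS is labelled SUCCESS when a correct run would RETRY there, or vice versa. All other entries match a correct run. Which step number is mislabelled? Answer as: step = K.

Re-executing:
1. LOAD T2 → mem=4 r[T2]=4 [LOAD]
2. LOAD T1 → mem=4 r[T1]=4 [LOAD]
3. LOAD T3 → mem=4 r[T3]=4 [LOAD]
4. LOAD T0 → mem=4 r[T0]=4 [LOAD]
5. CAS T2 → mem=5 r[T2]=4 [OK]
6. CAS T1 → mem=5 r[T1]=4 [RETRY]
7. LOAD T2 → mem=5 r[T2]=5 [LOAD]
8. CAS T0 → mem=5 r[T0]=4 [RETRY]
9. CAS T3 → mem=5 r[T3]=4 [RETRY]
10. LOAD T0 → mem=5 r[T0]=5 [LOAD]
11. LOAD T1 → mem=5 r[T1]=5 [LOAD]
12. CAS T1 → mem=6 r[T1]=5 [OK]
13. CAS T2 → mem=6 r[T2]=5 [RETRY]
14. CAS T0 → mem=6 r[T0]=5 [RETRY]
Mismatch at 13.

step = 13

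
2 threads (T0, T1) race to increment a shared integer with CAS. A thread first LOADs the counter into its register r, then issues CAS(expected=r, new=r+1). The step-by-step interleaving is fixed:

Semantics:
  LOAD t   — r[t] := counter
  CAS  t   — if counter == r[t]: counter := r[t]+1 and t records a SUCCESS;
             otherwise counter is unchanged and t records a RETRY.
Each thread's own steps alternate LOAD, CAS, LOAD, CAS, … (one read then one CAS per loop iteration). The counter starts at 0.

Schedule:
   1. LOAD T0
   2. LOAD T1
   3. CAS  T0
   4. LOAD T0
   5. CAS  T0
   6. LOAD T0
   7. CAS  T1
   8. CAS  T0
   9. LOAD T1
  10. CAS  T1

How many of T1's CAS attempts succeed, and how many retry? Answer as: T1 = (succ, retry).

T1 = (1, 1)

step 1: T0 LOAD ⇒ load; ctr=0 reg=0
step 2: T1 LOAD ⇒ load; ctr=0 reg=0
step 3: T0 CAS ⇒ ok; ctr=1 reg=0
step 4: T0 LOAD ⇒ load; ctr=1 reg=1
step 5: T0 CAS ⇒ ok; ctr=2 reg=1
step 6: T0 LOAD ⇒ load; ctr=2 reg=2
step 7: T1 CAS ⇒ retry; ctr=2 reg=0
step 8: T0 CAS ⇒ ok; ctr=3 reg=2
step 9: T1 LOAD ⇒ load; ctr=3 reg=3
step 10: T1 CAS ⇒ ok; ctr=4 reg=3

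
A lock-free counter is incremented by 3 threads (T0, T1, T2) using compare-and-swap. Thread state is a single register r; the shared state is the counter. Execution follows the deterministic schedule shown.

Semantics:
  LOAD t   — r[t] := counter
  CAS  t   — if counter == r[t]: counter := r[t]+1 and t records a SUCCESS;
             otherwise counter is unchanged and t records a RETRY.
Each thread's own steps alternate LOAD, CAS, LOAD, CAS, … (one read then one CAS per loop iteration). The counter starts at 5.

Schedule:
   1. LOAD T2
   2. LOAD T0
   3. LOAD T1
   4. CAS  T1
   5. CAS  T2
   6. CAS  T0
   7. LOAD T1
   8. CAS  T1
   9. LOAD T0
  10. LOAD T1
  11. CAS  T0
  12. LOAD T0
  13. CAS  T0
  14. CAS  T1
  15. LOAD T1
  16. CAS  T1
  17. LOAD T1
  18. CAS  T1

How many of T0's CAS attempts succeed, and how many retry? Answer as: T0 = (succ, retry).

T2 LOAD — after: cnt=5, r=5 — load
T0 LOAD — after: cnt=5, r=5 — load
T1 LOAD — after: cnt=5, r=5 — load
T1 CAS — after: cnt=6, r=5 — ok
T2 CAS — after: cnt=6, r=5 — retry
T0 CAS — after: cnt=6, r=5 — retry
T1 LOAD — after: cnt=6, r=6 — load
T1 CAS — after: cnt=7, r=6 — ok
T0 LOAD — after: cnt=7, r=7 — load
T1 LOAD — after: cnt=7, r=7 — load
T0 CAS — after: cnt=8, r=7 — ok
T0 LOAD — after: cnt=8, r=8 — load
T0 CAS — after: cnt=9, r=8 — ok
T1 CAS — after: cnt=9, r=7 — retry
T1 LOAD — after: cnt=9, r=9 — load
T1 CAS — after: cnt=10, r=9 — ok
T1 LOAD — after: cnt=10, r=10 — load
T1 CAS — after: cnt=11, r=10 — ok

T0 = (2, 1)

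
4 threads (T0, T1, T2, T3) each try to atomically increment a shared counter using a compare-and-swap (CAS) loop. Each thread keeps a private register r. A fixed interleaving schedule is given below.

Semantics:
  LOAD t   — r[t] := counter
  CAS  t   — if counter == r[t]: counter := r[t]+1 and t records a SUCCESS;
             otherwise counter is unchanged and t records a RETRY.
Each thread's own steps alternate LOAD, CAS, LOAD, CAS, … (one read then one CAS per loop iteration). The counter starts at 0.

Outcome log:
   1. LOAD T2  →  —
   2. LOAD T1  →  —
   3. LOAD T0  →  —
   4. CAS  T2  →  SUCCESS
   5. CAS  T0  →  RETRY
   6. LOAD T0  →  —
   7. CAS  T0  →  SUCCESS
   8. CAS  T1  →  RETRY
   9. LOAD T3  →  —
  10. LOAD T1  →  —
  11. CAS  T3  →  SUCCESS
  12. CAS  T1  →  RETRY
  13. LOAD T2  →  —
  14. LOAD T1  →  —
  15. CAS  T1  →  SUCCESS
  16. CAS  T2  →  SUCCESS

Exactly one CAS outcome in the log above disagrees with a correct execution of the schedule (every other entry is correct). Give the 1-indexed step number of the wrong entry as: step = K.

step = 16

Reference trace:
step 1: T2 LOAD ⇒ load; ctr=0 reg=0
step 2: T1 LOAD ⇒ load; ctr=0 reg=0
step 3: T0 LOAD ⇒ load; ctr=0 reg=0
step 4: T2 CAS ⇒ ok; ctr=1 reg=0
step 5: T0 CAS ⇒ retry; ctr=1 reg=0
step 6: T0 LOAD ⇒ load; ctr=1 reg=1
step 7: T0 CAS ⇒ ok; ctr=2 reg=1
step 8: T1 CAS ⇒ retry; ctr=2 reg=0
step 9: T3 LOAD ⇒ load; ctr=2 reg=2
step 10: T1 LOAD ⇒ load; ctr=2 reg=2
step 11: T3 CAS ⇒ ok; ctr=3 reg=2
step 12: T1 CAS ⇒ retry; ctr=3 reg=2
step 13: T2 LOAD ⇒ load; ctr=3 reg=3
step 14: T1 LOAD ⇒ load; ctr=3 reg=3
step 15: T1 CAS ⇒ ok; ctr=4 reg=3
step 16: T2 CAS ⇒ retry; ctr=4 reg=3
Flip is step 16.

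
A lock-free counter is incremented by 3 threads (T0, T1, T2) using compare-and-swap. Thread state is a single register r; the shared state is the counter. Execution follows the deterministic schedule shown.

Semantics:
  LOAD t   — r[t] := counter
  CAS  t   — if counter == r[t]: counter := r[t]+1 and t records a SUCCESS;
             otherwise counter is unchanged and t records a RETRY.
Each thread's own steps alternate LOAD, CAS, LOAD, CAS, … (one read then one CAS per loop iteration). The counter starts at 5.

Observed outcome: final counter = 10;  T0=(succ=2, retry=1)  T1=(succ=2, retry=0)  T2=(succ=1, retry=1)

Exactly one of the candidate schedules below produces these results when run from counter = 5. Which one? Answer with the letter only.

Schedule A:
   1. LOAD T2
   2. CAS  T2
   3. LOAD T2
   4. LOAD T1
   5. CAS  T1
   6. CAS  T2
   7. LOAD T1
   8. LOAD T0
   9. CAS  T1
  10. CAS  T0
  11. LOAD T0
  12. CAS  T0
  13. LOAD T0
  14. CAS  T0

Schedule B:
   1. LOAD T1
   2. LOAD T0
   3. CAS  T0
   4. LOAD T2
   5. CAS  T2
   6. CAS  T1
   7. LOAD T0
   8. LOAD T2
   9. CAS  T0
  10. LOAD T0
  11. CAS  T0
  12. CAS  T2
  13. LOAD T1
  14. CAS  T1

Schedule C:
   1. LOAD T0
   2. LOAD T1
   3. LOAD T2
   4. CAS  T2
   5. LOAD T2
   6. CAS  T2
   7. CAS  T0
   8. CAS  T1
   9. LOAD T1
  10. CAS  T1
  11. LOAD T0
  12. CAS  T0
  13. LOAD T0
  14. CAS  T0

Simulating candidate A:
#1 T2 reads 5
#2 T2 CAS(5→6) writes; counter now 6
#3 T2 reads 6
#4 T1 reads 6
#5 T1 CAS(6→7) writes; counter now 7
#6 T2 CAS(6→7) fails; counter now 7
#7 T1 reads 7
#8 T0 reads 7
#9 T1 CAS(7→8) writes; counter now 8
#10 T0 CAS(7→8) fails; counter now 8
#11 T0 reads 8
#12 T0 CAS(8→9) writes; counter now 9
#13 T0 reads 9
#14 T0 CAS(9→10) writes; counter now 10

A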